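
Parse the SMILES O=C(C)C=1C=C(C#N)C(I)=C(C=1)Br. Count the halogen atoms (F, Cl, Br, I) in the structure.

2

Halogen atoms appear at heavy-atom positions 10, 13 (1×Br, 1×I).
Other groups present: 1 ketone, 1 nitrile.
Halogen count: 2.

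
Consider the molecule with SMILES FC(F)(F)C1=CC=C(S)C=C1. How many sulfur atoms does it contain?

1

Scan the SMILES for S atoms (remember two-letter symbols like Cl and Br are single atoms).
Sulfur count: 1.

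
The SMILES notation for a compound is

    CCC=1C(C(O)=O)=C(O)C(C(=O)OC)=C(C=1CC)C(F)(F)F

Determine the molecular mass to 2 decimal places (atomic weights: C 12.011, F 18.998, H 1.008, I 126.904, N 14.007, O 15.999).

320.26 g/mol

First, the molecular formula is C14H15F3O5 (counting implicit H from valence).
  C: 14 × 12.011 = 168.154
  F: 3 × 18.998 = 56.994
  H: 15 × 1.008 = 15.120
  O: 5 × 15.999 = 79.995
Sum: 14×12.011 + 3×18.998 + 15×1.008 + 5×15.999 = 320.263 → 320.26 g/mol.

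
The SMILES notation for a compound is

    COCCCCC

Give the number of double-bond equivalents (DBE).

0

Degree of unsaturation = (number of rings) + (number of π bonds).
Ring closures in the SMILES: 0.
π bonds: none → 0 DoU from unsaturation.
Total DoU = 0 + 0 = 0.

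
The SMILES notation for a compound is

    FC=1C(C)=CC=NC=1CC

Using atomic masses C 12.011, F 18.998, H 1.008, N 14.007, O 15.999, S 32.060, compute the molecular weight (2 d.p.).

139.17 g/mol

First, the molecular formula is C8H10FN (counting implicit H from valence).
  C: 8 × 12.011 = 96.088
  F: 1 × 18.998 = 18.998
  H: 10 × 1.008 = 10.080
  N: 1 × 14.007 = 14.007
Sum: 8×12.011 + 1×18.998 + 10×1.008 + 1×14.007 = 139.173 → 139.17 g/mol.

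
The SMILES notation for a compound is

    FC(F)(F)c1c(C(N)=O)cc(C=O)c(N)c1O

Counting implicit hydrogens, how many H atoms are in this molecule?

Walk through each heavy atom and fill implicit hydrogens from standard valence (C 4, N 3, O 2, S 2, halogen 1); for lowercase aromatic atoms, an aromatic c carries 1 H when it has two neighbours and 0 H with three, and aromatic n carries 0 H:
  atom 1: F (halogen, monovalent) → 0 H
  atom 2: C, bond orders sum to 4 (valence 4) → 0 H
  atom 3: F (halogen, monovalent) → 0 H
  atom 4: F (halogen, monovalent) → 0 H
  atom 5: aromatic c, 3 neighbours → 0 H
  atom 6: aromatic c, 3 neighbours → 0 H
  atom 7: C, bond orders sum to 4 (valence 4) → 0 H
  atom 8: N, bond orders sum to 1 (valence 3) → 2 H
  atom 9: O, bond orders sum to 2 (valence 2) → 0 H
  atom 10: aromatic c, 2 neighbours → 1 H
  atom 11: aromatic c, 3 neighbours → 0 H
  atom 12: C, bond orders sum to 3 (valence 4) → 1 H
  atom 13: O, bond orders sum to 2 (valence 2) → 0 H
  atom 14: aromatic c, 3 neighbours → 0 H
  atom 15: N, bond orders sum to 1 (valence 3) → 2 H
  atom 16: aromatic c, 3 neighbours → 0 H
  atom 17: O, bond orders sum to 1 (valence 2) → 1 H
Total hydrogens: 7.

7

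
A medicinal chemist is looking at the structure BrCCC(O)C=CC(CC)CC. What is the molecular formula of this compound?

Walk through each heavy atom and fill implicit hydrogens from standard valence (C 4, N 3, O 2, S 2, halogen 1):
  atom 1: Br (halogen, monovalent) → 0 H
  atom 2: C, bond orders sum to 2 (valence 4) → 2 H
  atom 3: C, bond orders sum to 2 (valence 4) → 2 H
  atom 4: C, bond orders sum to 3 (valence 4) → 1 H
  atom 5: O, bond orders sum to 1 (valence 2) → 1 H
  atom 6: C, bond orders sum to 3 (valence 4) → 1 H
  atom 7: C, bond orders sum to 3 (valence 4) → 1 H
  atom 8: C, bond orders sum to 3 (valence 4) → 1 H
  atom 9: C, bond orders sum to 2 (valence 4) → 2 H
  atom 10: C, bond orders sum to 1 (valence 4) → 3 H
  atom 11: C, bond orders sum to 2 (valence 4) → 2 H
  atom 12: C, bond orders sum to 1 (valence 4) → 3 H
Totals → C:10, H:19, Br:1, O:1.
In Hill order: C10H19BrO.

C10H19BrO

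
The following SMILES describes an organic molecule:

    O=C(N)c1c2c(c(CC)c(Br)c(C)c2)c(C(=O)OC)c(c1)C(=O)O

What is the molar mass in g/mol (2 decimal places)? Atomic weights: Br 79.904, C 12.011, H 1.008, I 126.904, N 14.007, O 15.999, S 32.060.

394.22 g/mol

First, the molecular formula is C17H16BrNO5 (counting implicit H from valence).
  Br: 1 × 79.904 = 79.904
  C: 17 × 12.011 = 204.187
  H: 16 × 1.008 = 16.128
  N: 1 × 14.007 = 14.007
  O: 5 × 15.999 = 79.995
Sum: 1×79.904 + 17×12.011 + 16×1.008 + 1×14.007 + 5×15.999 = 394.221 → 394.22 g/mol.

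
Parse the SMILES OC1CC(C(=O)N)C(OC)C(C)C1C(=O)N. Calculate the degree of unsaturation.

Degree of unsaturation = (number of rings) + (number of π bonds).
Ring closures in the SMILES: 1.
π bonds: 2 double bonds (each 1 DoU) → 2 DoU from unsaturation.
Total DoU = 1 + 2 = 3.

3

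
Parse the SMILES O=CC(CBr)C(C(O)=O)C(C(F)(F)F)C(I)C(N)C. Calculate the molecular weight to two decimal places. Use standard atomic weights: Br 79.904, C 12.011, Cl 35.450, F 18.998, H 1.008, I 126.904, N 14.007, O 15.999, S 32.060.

460.03 g/mol

First, the molecular formula is C10H14BrF3INO3 (counting implicit H from valence).
  Br: 1 × 79.904 = 79.904
  C: 10 × 12.011 = 120.110
  F: 3 × 18.998 = 56.994
  H: 14 × 1.008 = 14.112
  I: 1 × 126.904 = 126.904
  N: 1 × 14.007 = 14.007
  O: 3 × 15.999 = 47.997
Sum: 1×79.904 + 10×12.011 + 3×18.998 + 14×1.008 + 1×126.904 + 1×14.007 + 3×15.999 = 460.028 → 460.03 g/mol.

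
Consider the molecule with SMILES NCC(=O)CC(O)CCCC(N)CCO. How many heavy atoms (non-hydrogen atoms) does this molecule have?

Every atom symbol written in the SMILES (organic subset) is one heavy atom; implicit H are not written.
Heavy atoms by element → C:10, N:2, O:3.
Total: 15.

15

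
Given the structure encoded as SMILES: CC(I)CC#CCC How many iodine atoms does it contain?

Scan the SMILES for I atoms (remember two-letter symbols like Cl and Br are single atoms).
Iodine count: 1.

1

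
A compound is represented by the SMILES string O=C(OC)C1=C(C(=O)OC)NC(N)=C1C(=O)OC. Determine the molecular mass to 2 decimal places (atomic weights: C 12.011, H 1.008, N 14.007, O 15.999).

256.21 g/mol

First, the molecular formula is C10H12N2O6 (counting implicit H from valence).
  C: 10 × 12.011 = 120.110
  H: 12 × 1.008 = 12.096
  N: 2 × 14.007 = 28.014
  O: 6 × 15.999 = 95.994
Sum: 10×12.011 + 12×1.008 + 2×14.007 + 6×15.999 = 256.214 → 256.21 g/mol.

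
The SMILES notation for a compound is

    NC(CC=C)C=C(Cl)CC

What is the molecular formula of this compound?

C8H14ClN

Walk through each heavy atom and fill implicit hydrogens from standard valence (C 4, N 3, O 2, S 2, halogen 1):
  atom 1: N, bond orders sum to 1 (valence 3) → 2 H
  atom 2: C, bond orders sum to 3 (valence 4) → 1 H
  atom 3: C, bond orders sum to 2 (valence 4) → 2 H
  atom 4: C, bond orders sum to 3 (valence 4) → 1 H
  atom 5: C, bond orders sum to 2 (valence 4) → 2 H
  atom 6: C, bond orders sum to 3 (valence 4) → 1 H
  atom 7: C, bond orders sum to 4 (valence 4) → 0 H
  atom 8: Cl (halogen, monovalent) → 0 H
  atom 9: C, bond orders sum to 2 (valence 4) → 2 H
  atom 10: C, bond orders sum to 1 (valence 4) → 3 H
Totals → C:8, H:14, Cl:1, N:1.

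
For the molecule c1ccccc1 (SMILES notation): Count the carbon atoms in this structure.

6

Count every carbon token in the SMILES (each C, including those in ring-closure positions and inside branches).
Carbon count: 6.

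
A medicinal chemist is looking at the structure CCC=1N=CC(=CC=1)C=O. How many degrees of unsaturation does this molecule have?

5

Degree of unsaturation = (number of rings) + (number of π bonds).
Ring closures in the SMILES: 1.
π bonds: 4 double bonds (each 1 DoU) → 4 DoU from unsaturation.
Total DoU = 1 + 4 = 5.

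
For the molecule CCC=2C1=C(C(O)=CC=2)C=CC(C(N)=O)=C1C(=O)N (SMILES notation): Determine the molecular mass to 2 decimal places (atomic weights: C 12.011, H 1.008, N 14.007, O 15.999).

First, the molecular formula is C14H14N2O3 (counting implicit H from valence).
  C: 14 × 12.011 = 168.154
  H: 14 × 1.008 = 14.112
  N: 2 × 14.007 = 28.014
  O: 3 × 15.999 = 47.997
Sum: 14×12.011 + 14×1.008 + 2×14.007 + 3×15.999 = 258.277 → 258.28 g/mol.

258.28 g/mol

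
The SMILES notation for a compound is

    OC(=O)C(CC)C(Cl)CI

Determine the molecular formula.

Walk through each heavy atom and fill implicit hydrogens from standard valence (C 4, N 3, O 2, S 2, halogen 1):
  atom 1: O, bond orders sum to 1 (valence 2) → 1 H
  atom 2: C, bond orders sum to 4 (valence 4) → 0 H
  atom 3: O, bond orders sum to 2 (valence 2) → 0 H
  atom 4: C, bond orders sum to 3 (valence 4) → 1 H
  atom 5: C, bond orders sum to 2 (valence 4) → 2 H
  atom 6: C, bond orders sum to 1 (valence 4) → 3 H
  atom 7: C, bond orders sum to 3 (valence 4) → 1 H
  atom 8: Cl (halogen, monovalent) → 0 H
  atom 9: C, bond orders sum to 2 (valence 4) → 2 H
  atom 10: I (halogen, monovalent) → 0 H
Totals → C:6, H:10, Cl:1, I:1, O:2.
In Hill order: C6H10ClIO2.

C6H10ClIO2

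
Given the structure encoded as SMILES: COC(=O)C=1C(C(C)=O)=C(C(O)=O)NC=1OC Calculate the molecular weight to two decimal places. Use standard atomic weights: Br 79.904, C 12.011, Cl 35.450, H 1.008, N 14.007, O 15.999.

241.20 g/mol

First, the molecular formula is C10H11NO6 (counting implicit H from valence).
  C: 10 × 12.011 = 120.110
  H: 11 × 1.008 = 11.088
  N: 1 × 14.007 = 14.007
  O: 6 × 15.999 = 95.994
Sum: 10×12.011 + 11×1.008 + 1×14.007 + 6×15.999 = 241.199 → 241.20 g/mol.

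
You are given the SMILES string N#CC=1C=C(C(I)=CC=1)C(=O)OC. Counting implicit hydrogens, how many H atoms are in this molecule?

Walk through each heavy atom and fill implicit hydrogens from standard valence (C 4, N 3, O 2, S 2, halogen 1):
  atom 1: N, bond orders sum to 3 (valence 3) → 0 H
  atom 2: C, bond orders sum to 4 (valence 4) → 0 H
  atom 3: C, bond orders sum to 4 (valence 4) → 0 H
  atom 4: C, bond orders sum to 3 (valence 4) → 1 H
  atom 5: C, bond orders sum to 4 (valence 4) → 0 H
  atom 6: C, bond orders sum to 4 (valence 4) → 0 H
  atom 7: I (halogen, monovalent) → 0 H
  atom 8: C, bond orders sum to 3 (valence 4) → 1 H
  atom 9: C, bond orders sum to 3 (valence 4) → 1 H
  atom 10: C, bond orders sum to 4 (valence 4) → 0 H
  atom 11: O, bond orders sum to 2 (valence 2) → 0 H
  atom 12: O, bond orders sum to 2 (valence 2) → 0 H
  atom 13: C, bond orders sum to 1 (valence 4) → 3 H
Total hydrogens: 6.

6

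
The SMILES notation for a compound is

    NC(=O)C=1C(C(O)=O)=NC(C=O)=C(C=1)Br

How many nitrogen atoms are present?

Scan the SMILES for N atoms (remember two-letter symbols like Cl and Br are single atoms).
Nitrogen count: 2.

2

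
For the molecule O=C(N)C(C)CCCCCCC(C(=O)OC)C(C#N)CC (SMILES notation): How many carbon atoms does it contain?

16

Count every carbon token in the SMILES (each C, including those in ring-closure positions and inside branches).
Carbon count: 16.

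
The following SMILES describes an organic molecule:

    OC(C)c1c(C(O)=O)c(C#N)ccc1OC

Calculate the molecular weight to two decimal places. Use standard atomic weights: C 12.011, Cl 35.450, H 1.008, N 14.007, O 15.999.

221.21 g/mol

First, the molecular formula is C11H11NO4 (counting implicit H from valence).
  C: 11 × 12.011 = 132.121
  H: 11 × 1.008 = 11.088
  N: 1 × 14.007 = 14.007
  O: 4 × 15.999 = 63.996
Sum: 11×12.011 + 11×1.008 + 1×14.007 + 4×15.999 = 221.212 → 221.21 g/mol.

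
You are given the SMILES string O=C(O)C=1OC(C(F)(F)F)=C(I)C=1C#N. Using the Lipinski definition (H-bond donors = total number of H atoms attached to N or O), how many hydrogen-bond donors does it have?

1

Donors: find every N or O and count the H atoms it carries.
  atom 1 (O): bond orders sum to 2 → 0 H
  atom 3 (O): bond orders sum to 1 → 1 H
  atom 5 (O): bond orders sum to 2 → 0 H
  atom 15 (N): bond orders sum to 3 → 0 H
Lipinski HBD = 1.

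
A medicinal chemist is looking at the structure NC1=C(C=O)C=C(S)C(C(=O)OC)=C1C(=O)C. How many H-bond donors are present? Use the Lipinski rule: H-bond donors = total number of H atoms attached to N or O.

2

Donors: find every N or O and count the H atoms it carries.
  atom 1 (N): bond orders sum to 1 → 2 H
  atom 5 (O): bond orders sum to 2 → 0 H
  atom 11 (O): bond orders sum to 2 → 0 H
  atom 12 (O): bond orders sum to 2 → 0 H
  atom 16 (O): bond orders sum to 2 → 0 H
Lipinski HBD = 2.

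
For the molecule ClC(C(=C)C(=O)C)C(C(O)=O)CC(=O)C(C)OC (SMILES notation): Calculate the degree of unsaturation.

Degree of unsaturation = (number of rings) + (number of π bonds).
Ring closures in the SMILES: 0.
π bonds: 4 double bonds (each 1 DoU) → 4 DoU from unsaturation.
Total DoU = 0 + 4 = 4.

4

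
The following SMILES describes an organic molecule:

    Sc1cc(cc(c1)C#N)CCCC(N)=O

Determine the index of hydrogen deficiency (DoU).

Molecular formula: C11H12N2OS.
DoU = (2C + 2 + N − H − X) / 2, where X is the halogen count and O/S are ignored.
    = (2·11 + 2 + 2 − 12 − 0) / 2 = 14 / 2 = 7.

7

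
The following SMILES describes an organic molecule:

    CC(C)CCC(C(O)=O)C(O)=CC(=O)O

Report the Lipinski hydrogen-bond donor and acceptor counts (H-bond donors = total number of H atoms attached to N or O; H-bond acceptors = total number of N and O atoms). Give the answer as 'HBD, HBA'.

3, 5

Donors: find every N or O and count the H atoms it carries.
  atom 8 (O): bond orders sum to 1 → 1 H
  atom 9 (O): bond orders sum to 2 → 0 H
  atom 11 (O): bond orders sum to 1 → 1 H
  atom 14 (O): bond orders sum to 2 → 0 H
  atom 15 (O): bond orders sum to 1 → 1 H
Lipinski HBD = 3.
Acceptors: N atoms = 0, O atoms = 5 → HBA = 5.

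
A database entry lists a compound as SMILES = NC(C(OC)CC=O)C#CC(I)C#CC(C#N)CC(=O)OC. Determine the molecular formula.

Walk through each heavy atom and fill implicit hydrogens from standard valence (C 4, N 3, O 2, S 2, halogen 1):
  atom 1: N, bond orders sum to 1 (valence 3) → 2 H
  atom 2: C, bond orders sum to 3 (valence 4) → 1 H
  atom 3: C, bond orders sum to 3 (valence 4) → 1 H
  atom 4: O, bond orders sum to 2 (valence 2) → 0 H
  atom 5: C, bond orders sum to 1 (valence 4) → 3 H
  atom 6: C, bond orders sum to 2 (valence 4) → 2 H
  atom 7: C, bond orders sum to 3 (valence 4) → 1 H
  atom 8: O, bond orders sum to 2 (valence 2) → 0 H
  atom 9: C, bond orders sum to 4 (valence 4) → 0 H
  atom 10: C, bond orders sum to 4 (valence 4) → 0 H
  atom 11: C, bond orders sum to 3 (valence 4) → 1 H
  atom 12: I (halogen, monovalent) → 0 H
  atom 13: C, bond orders sum to 4 (valence 4) → 0 H
  atom 14: C, bond orders sum to 4 (valence 4) → 0 H
  atom 15: C, bond orders sum to 3 (valence 4) → 1 H
  atom 16: C, bond orders sum to 4 (valence 4) → 0 H
  atom 17: N, bond orders sum to 3 (valence 3) → 0 H
  atom 18: C, bond orders sum to 2 (valence 4) → 2 H
  atom 19: C, bond orders sum to 4 (valence 4) → 0 H
  atom 20: O, bond orders sum to 2 (valence 2) → 0 H
  atom 21: O, bond orders sum to 2 (valence 2) → 0 H
  atom 22: C, bond orders sum to 1 (valence 4) → 3 H
Totals → C:15, H:17, I:1, N:2, O:4.
In Hill order: C15H17IN2O4.

C15H17IN2O4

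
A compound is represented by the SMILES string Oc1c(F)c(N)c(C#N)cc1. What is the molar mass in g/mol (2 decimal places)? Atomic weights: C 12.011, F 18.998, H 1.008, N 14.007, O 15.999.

First, the molecular formula is C7H5FN2O (counting implicit H from valence).
  C: 7 × 12.011 = 84.077
  F: 1 × 18.998 = 18.998
  H: 5 × 1.008 = 5.040
  N: 2 × 14.007 = 28.014
  O: 1 × 15.999 = 15.999
Sum: 7×12.011 + 1×18.998 + 5×1.008 + 2×14.007 + 1×15.999 = 152.128 → 152.13 g/mol.

152.13 g/mol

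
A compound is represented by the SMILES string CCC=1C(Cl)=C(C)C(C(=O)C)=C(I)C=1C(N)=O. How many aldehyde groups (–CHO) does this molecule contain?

Scan the SMILES for the aldehyde motif — none present.
Groups that are present: 1 amide, 1 ketone.

0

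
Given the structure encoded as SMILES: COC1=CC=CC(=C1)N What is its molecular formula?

Walk through each heavy atom and fill implicit hydrogens from standard valence (C 4, N 3, O 2, S 2, halogen 1):
  atom 1: C, bond orders sum to 1 (valence 4) → 3 H
  atom 2: O, bond orders sum to 2 (valence 2) → 0 H
  atom 3: C, bond orders sum to 4 (valence 4) → 0 H
  atom 4: C, bond orders sum to 3 (valence 4) → 1 H
  atom 5: C, bond orders sum to 3 (valence 4) → 1 H
  atom 6: C, bond orders sum to 3 (valence 4) → 1 H
  atom 7: C, bond orders sum to 4 (valence 4) → 0 H
  atom 8: C, bond orders sum to 3 (valence 4) → 1 H
  atom 9: N, bond orders sum to 1 (valence 3) → 2 H
Totals → C:7, H:9, N:1, O:1.

C7H9NO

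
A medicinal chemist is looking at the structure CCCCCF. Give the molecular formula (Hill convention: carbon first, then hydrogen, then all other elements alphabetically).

C5H11F

Walk through each heavy atom and fill implicit hydrogens from standard valence (C 4, N 3, O 2, S 2, halogen 1):
  atom 1: C, bond orders sum to 1 (valence 4) → 3 H
  atom 2: C, bond orders sum to 2 (valence 4) → 2 H
  atom 3: C, bond orders sum to 2 (valence 4) → 2 H
  atom 4: C, bond orders sum to 2 (valence 4) → 2 H
  atom 5: C, bond orders sum to 2 (valence 4) → 2 H
  atom 6: F (halogen, monovalent) → 0 H
Totals → C:5, H:11, F:1.
In Hill order: C5H11F.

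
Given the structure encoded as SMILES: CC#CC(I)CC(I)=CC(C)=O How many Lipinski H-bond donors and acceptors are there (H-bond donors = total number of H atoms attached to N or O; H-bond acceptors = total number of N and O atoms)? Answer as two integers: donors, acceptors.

Donors: find every N or O and count the H atoms it carries.
  atom 12 (O): bond orders sum to 2 → 0 H
Lipinski HBD = 0.
Acceptors: N atoms = 0, O atoms = 1 → HBA = 1.

0, 1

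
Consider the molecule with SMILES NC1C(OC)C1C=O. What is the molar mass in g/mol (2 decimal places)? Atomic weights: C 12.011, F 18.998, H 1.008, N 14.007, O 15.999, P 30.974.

115.13 g/mol

First, the molecular formula is C5H9NO2 (counting implicit H from valence).
  C: 5 × 12.011 = 60.055
  H: 9 × 1.008 = 9.072
  N: 1 × 14.007 = 14.007
  O: 2 × 15.999 = 31.998
Sum: 5×12.011 + 9×1.008 + 1×14.007 + 2×15.999 = 115.132 → 115.13 g/mol.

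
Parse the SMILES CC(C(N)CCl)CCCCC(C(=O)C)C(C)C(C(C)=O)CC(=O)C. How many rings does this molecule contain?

0

In SMILES, each pair of matching ring-closure digits denotes one ring-closing bond; the number of such bonds equals the number of independent rings.
Ring-closure bonds here: 0.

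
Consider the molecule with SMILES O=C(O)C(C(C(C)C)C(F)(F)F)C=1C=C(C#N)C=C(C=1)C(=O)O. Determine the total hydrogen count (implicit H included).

Walk through each heavy atom and fill implicit hydrogens from standard valence (C 4, N 3, O 2, S 2, halogen 1):
  atom 1: O, bond orders sum to 2 (valence 2) → 0 H
  atom 2: C, bond orders sum to 4 (valence 4) → 0 H
  atom 3: O, bond orders sum to 1 (valence 2) → 1 H
  atom 4: C, bond orders sum to 3 (valence 4) → 1 H
  atom 5: C, bond orders sum to 3 (valence 4) → 1 H
  atom 6: C, bond orders sum to 3 (valence 4) → 1 H
  atom 7: C, bond orders sum to 1 (valence 4) → 3 H
  atom 8: C, bond orders sum to 1 (valence 4) → 3 H
  atom 9: C, bond orders sum to 4 (valence 4) → 0 H
  atom 10: F (halogen, monovalent) → 0 H
  atom 11: F (halogen, monovalent) → 0 H
  atom 12: F (halogen, monovalent) → 0 H
  atom 13: C, bond orders sum to 4 (valence 4) → 0 H
  atom 14: C, bond orders sum to 3 (valence 4) → 1 H
  atom 15: C, bond orders sum to 4 (valence 4) → 0 H
  atom 16: C, bond orders sum to 4 (valence 4) → 0 H
  atom 17: N, bond orders sum to 3 (valence 3) → 0 H
  atom 18: C, bond orders sum to 3 (valence 4) → 1 H
  atom 19: C, bond orders sum to 4 (valence 4) → 0 H
  atom 20: C, bond orders sum to 3 (valence 4) → 1 H
  atom 21: C, bond orders sum to 4 (valence 4) → 0 H
  atom 22: O, bond orders sum to 2 (valence 2) → 0 H
  atom 23: O, bond orders sum to 1 (valence 2) → 1 H
Total hydrogens: 14.

14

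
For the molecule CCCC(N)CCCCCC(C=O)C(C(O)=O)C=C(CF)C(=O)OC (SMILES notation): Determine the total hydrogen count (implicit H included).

Walk through each heavy atom and fill implicit hydrogens from standard valence (C 4, N 3, O 2, S 2, halogen 1):
  atom 1: C, bond orders sum to 1 (valence 4) → 3 H
  atom 2: C, bond orders sum to 2 (valence 4) → 2 H
  atom 3: C, bond orders sum to 2 (valence 4) → 2 H
  atom 4: C, bond orders sum to 3 (valence 4) → 1 H
  atom 5: N, bond orders sum to 1 (valence 3) → 2 H
  atom 6: C, bond orders sum to 2 (valence 4) → 2 H
  atom 7: C, bond orders sum to 2 (valence 4) → 2 H
  atom 8: C, bond orders sum to 2 (valence 4) → 2 H
  atom 9: C, bond orders sum to 2 (valence 4) → 2 H
  atom 10: C, bond orders sum to 2 (valence 4) → 2 H
  atom 11: C, bond orders sum to 3 (valence 4) → 1 H
  atom 12: C, bond orders sum to 3 (valence 4) → 1 H
  atom 13: O, bond orders sum to 2 (valence 2) → 0 H
  atom 14: C, bond orders sum to 3 (valence 4) → 1 H
  atom 15: C, bond orders sum to 4 (valence 4) → 0 H
  atom 16: O, bond orders sum to 1 (valence 2) → 1 H
  atom 17: O, bond orders sum to 2 (valence 2) → 0 H
  atom 18: C, bond orders sum to 3 (valence 4) → 1 H
  atom 19: C, bond orders sum to 4 (valence 4) → 0 H
  atom 20: C, bond orders sum to 2 (valence 4) → 2 H
  atom 21: F (halogen, monovalent) → 0 H
  atom 22: C, bond orders sum to 4 (valence 4) → 0 H
  atom 23: O, bond orders sum to 2 (valence 2) → 0 H
  atom 24: O, bond orders sum to 2 (valence 2) → 0 H
  atom 25: C, bond orders sum to 1 (valence 4) → 3 H
Total hydrogens: 30.

30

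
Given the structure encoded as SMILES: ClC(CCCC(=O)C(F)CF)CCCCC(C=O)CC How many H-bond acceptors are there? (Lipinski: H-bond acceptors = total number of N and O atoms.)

2

N atoms: 0; O atoms: 2.
Lipinski HBA = 0 + 2 = 2.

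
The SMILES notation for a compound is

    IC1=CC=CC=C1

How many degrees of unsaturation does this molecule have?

Molecular formula: C6H5I.
DoU = (2C + 2 + N − H − X) / 2, where X is the halogen count and O/S are ignored.
    = (2·6 + 2 + 0 − 5 − 1) / 2 = 8 / 2 = 4.

4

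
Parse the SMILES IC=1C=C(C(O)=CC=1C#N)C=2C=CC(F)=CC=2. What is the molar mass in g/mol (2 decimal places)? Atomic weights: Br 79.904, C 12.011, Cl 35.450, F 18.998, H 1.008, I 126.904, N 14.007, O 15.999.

339.11 g/mol

First, the molecular formula is C13H7FINO (counting implicit H from valence).
  C: 13 × 12.011 = 156.143
  F: 1 × 18.998 = 18.998
  H: 7 × 1.008 = 7.056
  I: 1 × 126.904 = 126.904
  N: 1 × 14.007 = 14.007
  O: 1 × 15.999 = 15.999
Sum: 13×12.011 + 1×18.998 + 7×1.008 + 1×126.904 + 1×14.007 + 1×15.999 = 339.107 → 339.11 g/mol.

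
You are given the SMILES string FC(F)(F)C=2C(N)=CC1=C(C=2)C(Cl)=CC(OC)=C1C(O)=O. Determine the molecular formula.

C13H9ClF3NO3

Walk through each heavy atom and fill implicit hydrogens from standard valence (C 4, N 3, O 2, S 2, halogen 1):
  atom 1: F (halogen, monovalent) → 0 H
  atom 2: C, bond orders sum to 4 (valence 4) → 0 H
  atom 3: F (halogen, monovalent) → 0 H
  atom 4: F (halogen, monovalent) → 0 H
  atom 5: C, bond orders sum to 4 (valence 4) → 0 H
  atom 6: C, bond orders sum to 4 (valence 4) → 0 H
  atom 7: N, bond orders sum to 1 (valence 3) → 2 H
  atom 8: C, bond orders sum to 3 (valence 4) → 1 H
  atom 9: C, bond orders sum to 4 (valence 4) → 0 H
  atom 10: C, bond orders sum to 4 (valence 4) → 0 H
  atom 11: C, bond orders sum to 3 (valence 4) → 1 H
  atom 12: C, bond orders sum to 4 (valence 4) → 0 H
  atom 13: Cl (halogen, monovalent) → 0 H
  atom 14: C, bond orders sum to 3 (valence 4) → 1 H
  atom 15: C, bond orders sum to 4 (valence 4) → 0 H
  atom 16: O, bond orders sum to 2 (valence 2) → 0 H
  atom 17: C, bond orders sum to 1 (valence 4) → 3 H
  atom 18: C, bond orders sum to 4 (valence 4) → 0 H
  atom 19: C, bond orders sum to 4 (valence 4) → 0 H
  atom 20: O, bond orders sum to 1 (valence 2) → 1 H
  atom 21: O, bond orders sum to 2 (valence 2) → 0 H
Totals → C:13, H:9, Cl:1, F:3, N:1, O:3.
In Hill order: C13H9ClF3NO3.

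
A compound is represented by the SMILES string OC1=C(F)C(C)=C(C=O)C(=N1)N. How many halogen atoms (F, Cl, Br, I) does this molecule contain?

Halogen atoms appear at heavy-atom position 4 (1×F).
Other groups present: 1 aldehyde, 1 hydroxyl, 1 primary amine.
Halogen count: 1.

1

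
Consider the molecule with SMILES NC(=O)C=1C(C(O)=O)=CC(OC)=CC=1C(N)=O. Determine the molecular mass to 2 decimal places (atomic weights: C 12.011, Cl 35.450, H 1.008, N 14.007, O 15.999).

238.20 g/mol

First, the molecular formula is C10H10N2O5 (counting implicit H from valence).
  C: 10 × 12.011 = 120.110
  H: 10 × 1.008 = 10.080
  N: 2 × 14.007 = 28.014
  O: 5 × 15.999 = 79.995
Sum: 10×12.011 + 10×1.008 + 2×14.007 + 5×15.999 = 238.199 → 238.20 g/mol.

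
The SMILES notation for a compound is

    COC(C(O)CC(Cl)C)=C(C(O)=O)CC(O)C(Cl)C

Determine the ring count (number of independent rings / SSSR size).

0

In SMILES, each pair of matching ring-closure digits denotes one ring-closing bond; the number of such bonds equals the number of independent rings.
Ring-closure bonds here: 0.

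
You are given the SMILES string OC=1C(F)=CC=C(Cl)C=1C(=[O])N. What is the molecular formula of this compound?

C7H5ClFNO2

Walk through each heavy atom and fill implicit hydrogens from standard valence (C 4, N 3, O 2, S 2, halogen 1):
  atom 1: O, bond orders sum to 1 (valence 2) → 1 H
  atom 2: C, bond orders sum to 4 (valence 4) → 0 H
  atom 3: C, bond orders sum to 4 (valence 4) → 0 H
  atom 4: F (halogen, monovalent) → 0 H
  atom 5: C, bond orders sum to 3 (valence 4) → 1 H
  atom 6: C, bond orders sum to 3 (valence 4) → 1 H
  atom 7: C, bond orders sum to 4 (valence 4) → 0 H
  atom 8: Cl (halogen, monovalent) → 0 H
  atom 9: C, bond orders sum to 4 (valence 4) → 0 H
  atom 10: C, bond orders sum to 4 (valence 4) → 0 H
  atom 11: O with explicit H count 0
  atom 12: N, bond orders sum to 1 (valence 3) → 2 H
Totals → C:7, H:5, Cl:1, F:1, N:1, O:2.
In Hill order: C7H5ClFNO2.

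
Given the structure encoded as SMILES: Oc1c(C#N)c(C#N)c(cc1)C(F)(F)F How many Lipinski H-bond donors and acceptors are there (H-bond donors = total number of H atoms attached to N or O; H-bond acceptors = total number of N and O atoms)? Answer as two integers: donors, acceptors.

Donors: find every N or O and count the H atoms it carries.
  atom 1 (O): bond orders sum to 1 → 1 H
  atom 5 (N): bond orders sum to 3 → 0 H
  atom 8 (N): bond orders sum to 3 → 0 H
Lipinski HBD = 1.
Acceptors: N atoms = 2, O atoms = 1 → HBA = 3.

1, 3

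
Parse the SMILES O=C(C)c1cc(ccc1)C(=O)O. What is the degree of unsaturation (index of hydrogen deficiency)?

6

Molecular formula: C9H8O3.
DoU = (2C + 2 + N − H − X) / 2, where X is the halogen count and O/S are ignored.
    = (2·9 + 2 + 0 − 8 − 0) / 2 = 12 / 2 = 6.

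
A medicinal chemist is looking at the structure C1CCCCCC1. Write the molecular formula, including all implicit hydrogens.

Walk through each heavy atom and fill implicit hydrogens from standard valence (C 4, N 3, O 2, S 2, halogen 1):
  atom 1: C, bond orders sum to 2 (valence 4) → 2 H
  atom 2: C, bond orders sum to 2 (valence 4) → 2 H
  atom 3: C, bond orders sum to 2 (valence 4) → 2 H
  atom 4: C, bond orders sum to 2 (valence 4) → 2 H
  atom 5: C, bond orders sum to 2 (valence 4) → 2 H
  atom 6: C, bond orders sum to 2 (valence 4) → 2 H
  atom 7: C, bond orders sum to 2 (valence 4) → 2 H
Totals → C:7, H:14.

C7H14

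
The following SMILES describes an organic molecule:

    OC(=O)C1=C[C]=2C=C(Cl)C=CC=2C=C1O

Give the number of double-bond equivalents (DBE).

Degree of unsaturation = (number of rings) + (number of π bonds).
Ring closures in the SMILES: 2.
π bonds: 6 double bonds (each 1 DoU) → 6 DoU from unsaturation.
Total DoU = 2 + 6 = 8.

8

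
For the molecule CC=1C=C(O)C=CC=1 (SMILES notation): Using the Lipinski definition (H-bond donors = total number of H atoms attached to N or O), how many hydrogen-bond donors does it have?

Donors: find every N or O and count the H atoms it carries.
  atom 5 (O): bond orders sum to 1 → 1 H
Lipinski HBD = 1.

1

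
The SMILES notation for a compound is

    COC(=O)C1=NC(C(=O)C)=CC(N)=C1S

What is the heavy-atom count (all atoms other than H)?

Every atom symbol written in the SMILES (organic subset) is one heavy atom; implicit H are not written.
Heavy atoms by element → C:9, N:2, O:3, S:1.
Total: 15.

15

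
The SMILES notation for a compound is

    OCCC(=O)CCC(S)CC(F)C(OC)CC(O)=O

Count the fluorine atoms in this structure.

1

Scan the SMILES for F atoms (remember two-letter symbols like Cl and Br are single atoms).
Fluorine count: 1.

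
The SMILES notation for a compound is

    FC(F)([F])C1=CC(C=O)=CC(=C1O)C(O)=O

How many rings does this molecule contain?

In SMILES, each pair of matching ring-closure digits denotes one ring-closing bond; the number of such bonds equals the number of independent rings.
Ring-closure bonds here: 1.

1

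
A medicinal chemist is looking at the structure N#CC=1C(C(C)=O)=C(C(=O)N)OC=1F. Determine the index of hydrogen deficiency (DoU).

7

Degree of unsaturation = (number of rings) + (number of π bonds).
Ring closures in the SMILES: 1.
π bonds: 4 double bonds (each 1 DoU), 1 triple bond (each 2 DoU) → 6 DoU from unsaturation.
Total DoU = 1 + 6 = 7.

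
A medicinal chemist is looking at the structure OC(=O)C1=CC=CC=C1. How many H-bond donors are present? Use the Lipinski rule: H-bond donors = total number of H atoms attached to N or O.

1

Donors: find every N or O and count the H atoms it carries.
  atom 1 (O): bond orders sum to 1 → 1 H
  atom 3 (O): bond orders sum to 2 → 0 H
Lipinski HBD = 1.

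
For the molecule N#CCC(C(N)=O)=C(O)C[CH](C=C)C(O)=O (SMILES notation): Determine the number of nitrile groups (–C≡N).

1

The nitrile motif appears at heavy-atom position 2 in the SMILES.
Other groups present: 2 alkene, 1 amide, 1 carboxylic acid, 1 hydroxyl.
Nitrile count: 1.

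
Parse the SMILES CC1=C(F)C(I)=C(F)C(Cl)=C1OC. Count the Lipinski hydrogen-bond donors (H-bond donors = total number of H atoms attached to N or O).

0

Donors: find every N or O and count the H atoms it carries.
  atom 12 (O): bond orders sum to 2 → 0 H
Lipinski HBD = 0.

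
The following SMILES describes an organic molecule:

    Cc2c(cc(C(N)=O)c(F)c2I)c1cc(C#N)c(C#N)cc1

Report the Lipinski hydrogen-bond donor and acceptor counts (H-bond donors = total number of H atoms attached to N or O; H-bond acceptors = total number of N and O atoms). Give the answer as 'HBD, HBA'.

2, 4

Donors: find every N or O and count the H atoms it carries.
  atom 7 (N): bond orders sum to 1 → 2 H
  atom 8 (O): bond orders sum to 2 → 0 H
  atom 17 (N): bond orders sum to 3 → 0 H
  atom 20 (N): bond orders sum to 3 → 0 H
Lipinski HBD = 2.
Acceptors: N atoms = 3, O atoms = 1 → HBA = 4.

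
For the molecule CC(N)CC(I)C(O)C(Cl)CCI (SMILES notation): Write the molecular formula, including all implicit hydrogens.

C8H16ClI2NO

Walk through each heavy atom and fill implicit hydrogens from standard valence (C 4, N 3, O 2, S 2, halogen 1):
  atom 1: C, bond orders sum to 1 (valence 4) → 3 H
  atom 2: C, bond orders sum to 3 (valence 4) → 1 H
  atom 3: N, bond orders sum to 1 (valence 3) → 2 H
  atom 4: C, bond orders sum to 2 (valence 4) → 2 H
  atom 5: C, bond orders sum to 3 (valence 4) → 1 H
  atom 6: I (halogen, monovalent) → 0 H
  atom 7: C, bond orders sum to 3 (valence 4) → 1 H
  atom 8: O, bond orders sum to 1 (valence 2) → 1 H
  atom 9: C, bond orders sum to 3 (valence 4) → 1 H
  atom 10: Cl (halogen, monovalent) → 0 H
  atom 11: C, bond orders sum to 2 (valence 4) → 2 H
  atom 12: C, bond orders sum to 2 (valence 4) → 2 H
  atom 13: I (halogen, monovalent) → 0 H
Totals → C:8, H:16, Cl:1, I:2, N:1, O:1.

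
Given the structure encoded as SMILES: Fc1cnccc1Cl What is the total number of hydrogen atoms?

3

Walk through each heavy atom and fill implicit hydrogens from standard valence (C 4, N 3, O 2, S 2, halogen 1); for lowercase aromatic atoms, an aromatic c carries 1 H when it has two neighbours and 0 H with three, and aromatic n carries 0 H:
  atom 1: F (halogen, monovalent) → 0 H
  atom 2: aromatic c, 3 neighbours → 0 H
  atom 3: aromatic c, 2 neighbours → 1 H
  atom 4: aromatic n, 2 neighbours → 0 H
  atom 5: aromatic c, 2 neighbours → 1 H
  atom 6: aromatic c, 2 neighbours → 1 H
  atom 7: aromatic c, 3 neighbours → 0 H
  atom 8: Cl (halogen, monovalent) → 0 H
Total hydrogens: 3.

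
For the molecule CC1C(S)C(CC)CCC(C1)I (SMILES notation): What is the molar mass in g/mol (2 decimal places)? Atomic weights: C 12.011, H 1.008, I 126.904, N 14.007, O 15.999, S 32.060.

298.23 g/mol

First, the molecular formula is C10H19IS (counting implicit H from valence).
  C: 10 × 12.011 = 120.110
  H: 19 × 1.008 = 19.152
  I: 1 × 126.904 = 126.904
  S: 1 × 32.060 = 32.060
Sum: 10×12.011 + 19×1.008 + 1×126.904 + 1×32.060 = 298.226 → 298.23 g/mol.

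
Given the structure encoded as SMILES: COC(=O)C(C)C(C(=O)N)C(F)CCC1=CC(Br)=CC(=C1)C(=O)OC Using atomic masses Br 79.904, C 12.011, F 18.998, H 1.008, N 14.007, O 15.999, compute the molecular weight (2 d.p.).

418.26 g/mol

First, the molecular formula is C17H21BrFNO5 (counting implicit H from valence).
  Br: 1 × 79.904 = 79.904
  C: 17 × 12.011 = 204.187
  F: 1 × 18.998 = 18.998
  H: 21 × 1.008 = 21.168
  N: 1 × 14.007 = 14.007
  O: 5 × 15.999 = 79.995
Sum: 1×79.904 + 17×12.011 + 1×18.998 + 21×1.008 + 1×14.007 + 5×15.999 = 418.259 → 418.26 g/mol.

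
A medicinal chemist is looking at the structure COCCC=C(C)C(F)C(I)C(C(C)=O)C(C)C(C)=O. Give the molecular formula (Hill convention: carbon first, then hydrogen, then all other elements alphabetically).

C15H24FIO3

Walk through each heavy atom and fill implicit hydrogens from standard valence (C 4, N 3, O 2, S 2, halogen 1):
  atom 1: C, bond orders sum to 1 (valence 4) → 3 H
  atom 2: O, bond orders sum to 2 (valence 2) → 0 H
  atom 3: C, bond orders sum to 2 (valence 4) → 2 H
  atom 4: C, bond orders sum to 2 (valence 4) → 2 H
  atom 5: C, bond orders sum to 3 (valence 4) → 1 H
  atom 6: C, bond orders sum to 4 (valence 4) → 0 H
  atom 7: C, bond orders sum to 1 (valence 4) → 3 H
  atom 8: C, bond orders sum to 3 (valence 4) → 1 H
  atom 9: F (halogen, monovalent) → 0 H
  atom 10: C, bond orders sum to 3 (valence 4) → 1 H
  atom 11: I (halogen, monovalent) → 0 H
  atom 12: C, bond orders sum to 3 (valence 4) → 1 H
  atom 13: C, bond orders sum to 4 (valence 4) → 0 H
  atom 14: C, bond orders sum to 1 (valence 4) → 3 H
  atom 15: O, bond orders sum to 2 (valence 2) → 0 H
  atom 16: C, bond orders sum to 3 (valence 4) → 1 H
  atom 17: C, bond orders sum to 1 (valence 4) → 3 H
  atom 18: C, bond orders sum to 4 (valence 4) → 0 H
  atom 19: C, bond orders sum to 1 (valence 4) → 3 H
  atom 20: O, bond orders sum to 2 (valence 2) → 0 H
Totals → C:15, H:24, F:1, I:1, O:3.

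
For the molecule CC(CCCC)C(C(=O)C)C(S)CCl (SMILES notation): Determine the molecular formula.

C11H21ClOS

Walk through each heavy atom and fill implicit hydrogens from standard valence (C 4, N 3, O 2, S 2, halogen 1):
  atom 1: C, bond orders sum to 1 (valence 4) → 3 H
  atom 2: C, bond orders sum to 3 (valence 4) → 1 H
  atom 3: C, bond orders sum to 2 (valence 4) → 2 H
  atom 4: C, bond orders sum to 2 (valence 4) → 2 H
  atom 5: C, bond orders sum to 2 (valence 4) → 2 H
  atom 6: C, bond orders sum to 1 (valence 4) → 3 H
  atom 7: C, bond orders sum to 3 (valence 4) → 1 H
  atom 8: C, bond orders sum to 4 (valence 4) → 0 H
  atom 9: O, bond orders sum to 2 (valence 2) → 0 H
  atom 10: C, bond orders sum to 1 (valence 4) → 3 H
  atom 11: C, bond orders sum to 3 (valence 4) → 1 H
  atom 12: S, bond orders sum to 1 (valence 2) → 1 H
  atom 13: C, bond orders sum to 2 (valence 4) → 2 H
  atom 14: Cl (halogen, monovalent) → 0 H
Totals → C:11, H:21, Cl:1, O:1, S:1.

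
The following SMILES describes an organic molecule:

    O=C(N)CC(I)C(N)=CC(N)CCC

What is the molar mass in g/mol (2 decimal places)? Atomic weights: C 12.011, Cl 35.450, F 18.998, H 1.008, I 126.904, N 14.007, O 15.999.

311.17 g/mol

First, the molecular formula is C9H18IN3O (counting implicit H from valence).
  C: 9 × 12.011 = 108.099
  H: 18 × 1.008 = 18.144
  I: 1 × 126.904 = 126.904
  N: 3 × 14.007 = 42.021
  O: 1 × 15.999 = 15.999
Sum: 9×12.011 + 18×1.008 + 1×126.904 + 3×14.007 + 1×15.999 = 311.167 → 311.17 g/mol.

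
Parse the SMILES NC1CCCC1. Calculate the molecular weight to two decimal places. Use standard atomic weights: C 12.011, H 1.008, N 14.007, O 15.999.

85.15 g/mol

First, the molecular formula is C5H11N (counting implicit H from valence).
  C: 5 × 12.011 = 60.055
  H: 11 × 1.008 = 11.088
  N: 1 × 14.007 = 14.007
Sum: 5×12.011 + 11×1.008 + 1×14.007 = 85.150 → 85.15 g/mol.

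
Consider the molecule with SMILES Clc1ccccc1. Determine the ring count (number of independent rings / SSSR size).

1

In SMILES, each pair of matching ring-closure digits denotes one ring-closing bond; the number of such bonds equals the number of independent rings.
Ring-closure bonds here: 1.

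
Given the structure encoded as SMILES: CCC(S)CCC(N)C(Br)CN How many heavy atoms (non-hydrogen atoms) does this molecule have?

12

Every atom symbol written in the SMILES (organic subset) is one heavy atom; implicit H are not written.
Heavy atoms by element → Br:1, C:8, N:2, S:1.
Total: 12.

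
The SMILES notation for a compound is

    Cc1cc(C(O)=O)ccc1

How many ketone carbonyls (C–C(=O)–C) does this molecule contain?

0

Scan the SMILES for the ketone motif — none present.
Groups that are present: 1 carboxylic acid.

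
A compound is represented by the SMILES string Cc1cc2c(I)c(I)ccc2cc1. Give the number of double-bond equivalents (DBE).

7

Molecular formula: C11H8I2.
DoU = (2C + 2 + N − H − X) / 2, where X is the halogen count and O/S are ignored.
    = (2·11 + 2 + 0 − 8 − 2) / 2 = 14 / 2 = 7.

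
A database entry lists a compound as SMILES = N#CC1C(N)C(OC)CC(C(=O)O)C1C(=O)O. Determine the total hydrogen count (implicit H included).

14

Walk through each heavy atom and fill implicit hydrogens from standard valence (C 4, N 3, O 2, S 2, halogen 1):
  atom 1: N, bond orders sum to 3 (valence 3) → 0 H
  atom 2: C, bond orders sum to 4 (valence 4) → 0 H
  atom 3: C, bond orders sum to 3 (valence 4) → 1 H
  atom 4: C, bond orders sum to 3 (valence 4) → 1 H
  atom 5: N, bond orders sum to 1 (valence 3) → 2 H
  atom 6: C, bond orders sum to 3 (valence 4) → 1 H
  atom 7: O, bond orders sum to 2 (valence 2) → 0 H
  atom 8: C, bond orders sum to 1 (valence 4) → 3 H
  atom 9: C, bond orders sum to 2 (valence 4) → 2 H
  atom 10: C, bond orders sum to 3 (valence 4) → 1 H
  atom 11: C, bond orders sum to 4 (valence 4) → 0 H
  atom 12: O, bond orders sum to 2 (valence 2) → 0 H
  atom 13: O, bond orders sum to 1 (valence 2) → 1 H
  atom 14: C, bond orders sum to 3 (valence 4) → 1 H
  atom 15: C, bond orders sum to 4 (valence 4) → 0 H
  atom 16: O, bond orders sum to 2 (valence 2) → 0 H
  atom 17: O, bond orders sum to 1 (valence 2) → 1 H
Total hydrogens: 14.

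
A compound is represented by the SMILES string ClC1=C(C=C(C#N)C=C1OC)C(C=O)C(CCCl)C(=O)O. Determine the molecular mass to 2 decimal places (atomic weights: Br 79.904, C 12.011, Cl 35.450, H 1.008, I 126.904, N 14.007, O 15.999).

First, the molecular formula is C14H13Cl2NO4 (counting implicit H from valence).
  C: 14 × 12.011 = 168.154
  Cl: 2 × 35.450 = 70.900
  H: 13 × 1.008 = 13.104
  N: 1 × 14.007 = 14.007
  O: 4 × 15.999 = 63.996
Sum: 14×12.011 + 2×35.450 + 13×1.008 + 1×14.007 + 4×15.999 = 330.161 → 330.16 g/mol.

330.16 g/mol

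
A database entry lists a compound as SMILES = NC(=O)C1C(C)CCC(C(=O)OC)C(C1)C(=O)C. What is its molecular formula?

Walk through each heavy atom and fill implicit hydrogens from standard valence (C 4, N 3, O 2, S 2, halogen 1):
  atom 1: N, bond orders sum to 1 (valence 3) → 2 H
  atom 2: C, bond orders sum to 4 (valence 4) → 0 H
  atom 3: O, bond orders sum to 2 (valence 2) → 0 H
  atom 4: C, bond orders sum to 3 (valence 4) → 1 H
  atom 5: C, bond orders sum to 3 (valence 4) → 1 H
  atom 6: C, bond orders sum to 1 (valence 4) → 3 H
  atom 7: C, bond orders sum to 2 (valence 4) → 2 H
  atom 8: C, bond orders sum to 2 (valence 4) → 2 H
  atom 9: C, bond orders sum to 3 (valence 4) → 1 H
  atom 10: C, bond orders sum to 4 (valence 4) → 0 H
  atom 11: O, bond orders sum to 2 (valence 2) → 0 H
  atom 12: O, bond orders sum to 2 (valence 2) → 0 H
  atom 13: C, bond orders sum to 1 (valence 4) → 3 H
  atom 14: C, bond orders sum to 3 (valence 4) → 1 H
  atom 15: C, bond orders sum to 2 (valence 4) → 2 H
  atom 16: C, bond orders sum to 4 (valence 4) → 0 H
  atom 17: O, bond orders sum to 2 (valence 2) → 0 H
  atom 18: C, bond orders sum to 1 (valence 4) → 3 H
Totals → C:13, H:21, N:1, O:4.
In Hill order: C13H21NO4.

C13H21NO4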